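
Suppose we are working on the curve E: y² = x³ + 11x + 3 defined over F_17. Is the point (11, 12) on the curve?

y² = 12² ≡ 8; x³ + 11x + 3 = 1455 ≡ 10 (mod 17). 8 ≠ 10.

no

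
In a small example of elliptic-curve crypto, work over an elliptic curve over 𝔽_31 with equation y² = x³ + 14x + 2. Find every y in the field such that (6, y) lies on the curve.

none

x³ + 14x + 2 = 302 ≡ 23 (mod 31).
23 is a non-residue mod 31; no y exists.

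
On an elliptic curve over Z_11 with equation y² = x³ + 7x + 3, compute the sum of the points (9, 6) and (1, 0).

(9, 6) + (1, 0). λ = (0 - 6)/(1 - 9) ≡ 5/3 mod 11. 3⁻¹ ≡ 4 (mod 11) since 3·4 = 12 ≡ 1, so λ ≡ 9.
  x = λ² - 9 - 1 = 81 - 10 ≡ 5; y = λ·(9 - 5) - 6 ≡ 8. → (5, 8)

(5, 8)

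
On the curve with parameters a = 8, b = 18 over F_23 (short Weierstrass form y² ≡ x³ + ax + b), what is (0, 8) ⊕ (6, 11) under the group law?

(0, 15)

(0, 8) + (6, 11). λ = (11 - 8)/(6 - 0) ≡ 3/6 mod 23. 6⁻¹ ≡ 4 (mod 23), so λ ≡ 12.
  x = λ² - 0 - 6 = 144 - 6 ≡ 0; y = λ·(0 - 0) - 8 ≡ 15. → (0, 15)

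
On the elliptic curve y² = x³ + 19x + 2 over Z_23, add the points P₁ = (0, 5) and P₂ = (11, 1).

(0, 5) + (11, 1). λ = (1 - 5)/(11 - 0) ≡ 19/11 mod 23. 11⁻¹ ≡ 21 (mod 23), so λ ≡ 8.
  x = λ² - 0 - 11 = 64 - 11 ≡ 7; y = λ·(0 - 7) - 5 ≡ 8. → (7, 8)

(7, 8)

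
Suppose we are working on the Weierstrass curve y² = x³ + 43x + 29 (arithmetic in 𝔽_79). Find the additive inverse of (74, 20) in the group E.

(74, 59)

-(74, 20) = (74, -20 mod 79) = (74, 59).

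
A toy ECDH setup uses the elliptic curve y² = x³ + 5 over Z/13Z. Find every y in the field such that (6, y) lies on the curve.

0

x³ + 0x + 5 = 221 ≡ 0 (mod 13).
Only y = 0 satisfies y² ≡ 0.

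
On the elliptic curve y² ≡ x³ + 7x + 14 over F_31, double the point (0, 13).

(28, 20)

tangent at (0, 13): λ = (3·0² + 7)/(2·13) ≡ 7/26. 26⁻¹ ≡ 6 (mod 31), so λ ≡ 7·6 ≡ 11.
  x = λ² - 0 - 0 = 121 - 0 ≡ 28; y = λ·(0 - 28) - 13 ≡ 20. → (28, 20)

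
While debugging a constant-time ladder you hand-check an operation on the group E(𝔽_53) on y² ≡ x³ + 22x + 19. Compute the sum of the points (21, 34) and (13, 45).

(30, 38)

(21, 34) + (13, 45). λ = (45 - 34)/(13 - 21) ≡ 11/45 mod 53. 45⁻¹ ≡ 33 (mod 53), so λ ≡ 45.
  x = λ² - 21 - 13 = 2025 - 34 ≡ 30; y = λ·(21 - 30) - 34 ≡ 38. → (30, 38)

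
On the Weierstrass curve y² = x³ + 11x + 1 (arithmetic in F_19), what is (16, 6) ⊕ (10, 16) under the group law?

(16, 6) + (10, 16). λ = (16 - 6)/(10 - 16) ≡ 10/13 mod 19. 13⁻¹ ≡ 3 (mod 19), so λ ≡ 11.
  x = λ² - 16 - 10 = 121 - 26 ≡ 0; y = λ·(16 - 0) - 6 ≡ 18. → (0, 18)

(0, 18)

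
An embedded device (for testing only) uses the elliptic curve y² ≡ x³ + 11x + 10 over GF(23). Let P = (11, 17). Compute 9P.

(16, 2)

Double-and-add on 9 = (1001)₂. Start with P = (11, 17) for the leading 1-bit.
double: tangent at (11, 17): λ = (3·11² + 11)/(2·17) ≡ 6/11. 11⁻¹ ≡ 21 (mod 23), so λ ≡ 6·21 ≡ 11.
  x = λ² - 11 - 11 = 121 - 22 ≡ 7; y = λ·(11 - 7) - 17 ≡ 4. → (7, 4)
double: tangent at (7, 4): λ = (3·7² + 11)/(2·4) ≡ 20/8. 8⁻¹ ≡ 3 (mod 23), so λ ≡ 20·3 ≡ 14.
  x = λ² - 7 - 7 = 196 - 14 ≡ 21; y = λ·(7 - 21) - 4 ≡ 7. → (21, 7)
double: tangent at (21, 7): λ = (3·21² + 11)/(2·7) ≡ 0/14. 14⁻¹ ≡ 5 (mod 23) since 14·5 = 70 ≡ 1, so λ ≡ 0·5 ≡ 0.
  x = λ² - 21 - 21 = 0 - 42 ≡ 4; y = λ·(21 - 4) - 7 ≡ 16. → (4, 16)
add P: (4, 16) + (11, 17). λ = (17 - 16)/(11 - 4) ≡ 1/7 mod 23. 7⁻¹ ≡ 10 (mod 23), so λ ≡ 10.
  x = λ² - 4 - 11 = 100 - 15 ≡ 16; y = λ·(4 - 16) - 16 ≡ 2. → (16, 2)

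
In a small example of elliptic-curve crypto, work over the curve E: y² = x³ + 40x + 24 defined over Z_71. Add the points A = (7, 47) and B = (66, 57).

(48, 70)

(7, 47) + (66, 57). λ = (57 - 47)/(66 - 7) ≡ 10/59 mod 71. 59⁻¹ ≡ 65 (mod 71) since 59·65 = 3835 ≡ 1, so λ ≡ 11.
  x = λ² - 7 - 66 = 121 - 73 ≡ 48; y = λ·(7 - 48) - 47 ≡ 70. → (48, 70)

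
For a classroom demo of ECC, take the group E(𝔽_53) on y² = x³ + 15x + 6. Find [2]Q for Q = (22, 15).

(38, 40)

tangent at (22, 15): λ = (3·22² + 15)/(2·15) ≡ 36/30. 30⁻¹ ≡ 23 (mod 53) since 30·23 = 690 ≡ 1, so λ ≡ 36·23 ≡ 33.
  x = λ² - 22 - 22 = 1089 - 44 ≡ 38; y = λ·(22 - 38) - 15 ≡ 40. → (38, 40)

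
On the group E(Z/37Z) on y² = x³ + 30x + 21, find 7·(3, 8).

(0, 13)

Write P = (3, 8).
Repeated addition: build up to 7P.
2P: tangent at (3, 8): λ = (3·3² + 30)/(2·8) ≡ 20/16. 16⁻¹ ≡ 7 (mod 37), so λ ≡ 20·7 ≡ 29.
  x = λ² - 3 - 3 = 841 - 6 ≡ 21; y = λ·(3 - 21) - 8 ≡ 25. → (21, 25)
3P: (21, 25) + (3, 8). λ = (8 - 25)/(3 - 21) ≡ 20/19 mod 37. 19⁻¹ ≡ 2 (mod 37) since 19·2 = 38 ≡ 1, so λ ≡ 3.
  x = λ² - 21 - 3 = 9 - 24 ≡ 22; y = λ·(21 - 22) - 25 ≡ 9. → (22, 9)
4P: (22, 9) + (3, 8). λ = (8 - 9)/(3 - 22) ≡ 36/18 mod 37. 18⁻¹ ≡ 35 (mod 37) since 18·35 = 630 ≡ 1, so λ ≡ 2.
  x = λ² - 22 - 3 = 4 - 25 ≡ 16; y = λ·(22 - 16) - 9 ≡ 3. → (16, 3)
5P: (16, 3) + (3, 8). λ = (8 - 3)/(3 - 16) ≡ 5/24 mod 37. 24⁻¹ ≡ 17 (mod 37), so λ ≡ 11.
  x = λ² - 16 - 3 = 121 - 19 ≡ 28; y = λ·(16 - 28) - 3 ≡ 13. → (28, 13)
6P: (28, 13) + (3, 8). λ = (8 - 13)/(3 - 28) ≡ 32/12 mod 37. 12⁻¹ ≡ 34 (mod 37), so λ ≡ 15.
  x = λ² - 28 - 3 = 225 - 31 ≡ 9; y = λ·(28 - 9) - 13 ≡ 13. → (9, 13)
7P: (9, 13) + (3, 8). λ = (8 - 13)/(3 - 9) ≡ 32/31 mod 37. 31⁻¹ ≡ 6 (mod 37) since 31·6 = 186 ≡ 1, so λ ≡ 7.
  x = λ² - 9 - 3 = 49 - 12 ≡ 0; y = λ·(9 - 0) - 13 ≡ 13. → (0, 13)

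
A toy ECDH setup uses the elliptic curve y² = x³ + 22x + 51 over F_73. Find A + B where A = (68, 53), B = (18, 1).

(48, 70)

(68, 53) + (18, 1). λ = (1 - 53)/(18 - 68) ≡ 21/23 mod 73. 23⁻¹ ≡ 54 (mod 73), so λ ≡ 39.
  x = λ² - 68 - 18 = 1521 - 86 ≡ 48; y = λ·(68 - 48) - 53 ≡ 70. → (48, 70)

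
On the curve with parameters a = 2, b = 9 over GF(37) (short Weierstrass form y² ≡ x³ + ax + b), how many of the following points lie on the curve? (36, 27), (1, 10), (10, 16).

0

(36, 27): 27² ≡ 26, rhs ≡ 6 → off.
(1, 10): 10² ≡ 26, rhs ≡ 12 → off.
(10, 16): 16² ≡ 34, rhs ≡ 30 → off.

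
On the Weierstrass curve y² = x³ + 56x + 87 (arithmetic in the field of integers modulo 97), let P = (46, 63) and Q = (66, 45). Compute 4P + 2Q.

(1, 85)

First 4P:
Double-and-add on 4 = (100)₂. Start with P = (46, 63) for the leading 1-bit.
double: tangent at (46, 63): λ = (3·46² + 56)/(2·63) ≡ 2/29. 29⁻¹ ≡ 87 (mod 97), so λ ≡ 2·87 ≡ 77.
  x = λ² - 46 - 46 = 5929 - 92 ≡ 17; y = λ·(46 - 17) - 63 ≡ 36. → (17, 36)
double: tangent at (17, 36): λ = (3·17² + 56)/(2·36) ≡ 50/72. 72⁻¹ ≡ 31 (mod 97) since 72·31 = 2232 ≡ 1, so λ ≡ 50·31 ≡ 95.
  x = λ² - 17 - 17 = 9025 - 34 ≡ 67; y = λ·(17 - 67) - 36 ≡ 64. → (67, 64)
4P = (67, 64).
Next 2Q:
Repeated addition: build up to 2Q.
2Q: tangent at (66, 45): λ = (3·66² + 56)/(2·45) ≡ 29/90. 90⁻¹ ≡ 83 (mod 97) since 90·83 = 7470 ≡ 1, so λ ≡ 29·83 ≡ 79.
  x = λ² - 66 - 66 = 6241 - 132 ≡ 95; y = λ·(66 - 95) - 45 ≡ 89. → (95, 89)
2Q = (95, 89).
Finally 4P + 2Q:
(67, 64) + (95, 89). λ = (89 - 64)/(95 - 67) ≡ 25/28 mod 97. 28⁻¹ ≡ 52 (mod 97) since 28·52 = 1456 ≡ 1, so λ ≡ 39.
  x = λ² - 67 - 95 = 1521 - 162 ≡ 1; y = λ·(67 - 1) - 64 ≡ 85. → (1, 85)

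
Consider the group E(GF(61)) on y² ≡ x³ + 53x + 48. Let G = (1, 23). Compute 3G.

Repeated addition: build up to 3G.
2G: tangent at (1, 23): λ = (3·1² + 53)/(2·23) ≡ 56/46. 46⁻¹ ≡ 4 (mod 61), so λ ≡ 56·4 ≡ 41.
  x = λ² - 1 - 1 = 1681 - 2 ≡ 32; y = λ·(1 - 32) - 23 ≡ 48. → (32, 48)
3G: (32, 48) + (1, 23). λ = (23 - 48)/(1 - 32) ≡ 36/30 mod 61. 30⁻¹ ≡ 59 (mod 61) since 30·59 = 1770 ≡ 1, so λ ≡ 50.
  x = λ² - 32 - 1 = 2500 - 33 ≡ 27; y = λ·(32 - 27) - 48 ≡ 19. → (27, 19)

(27, 19)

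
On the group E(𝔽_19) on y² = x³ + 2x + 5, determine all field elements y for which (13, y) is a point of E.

9, 10

x³ + 2x + 5 = 2228 ≡ 5 (mod 19).
Square roots of 5 mod 19: 9 and 10 (since 9² = 81 ≡ 5).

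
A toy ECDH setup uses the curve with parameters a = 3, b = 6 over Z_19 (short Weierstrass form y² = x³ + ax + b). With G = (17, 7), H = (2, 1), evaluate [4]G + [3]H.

(7, 3)

First 4G:
Double-and-add on 4 = (100)₂. Start with G = (17, 7) for the leading 1-bit.
double: tangent at (17, 7): λ = (3·17² + 3)/(2·7) ≡ 15/14. 14⁻¹ ≡ 15 (mod 19) since 14·15 = 210 ≡ 1, so λ ≡ 15·15 ≡ 16.
  x = λ² - 17 - 17 = 256 - 34 ≡ 13; y = λ·(17 - 13) - 7 ≡ 0. → (13, 0)
double: (13, 0) + (13, 0): same x and y₁ ≡ -y₂, so the sum is ∞.
4G = ∞.
Next 3H:
Repeated addition: build up to 3H.
2H: tangent at (2, 1): λ = (3·2² + 3)/(2·1) ≡ 15/2. 2⁻¹ ≡ 10 (mod 19) since 2·10 = 20 ≡ 1, so λ ≡ 15·10 ≡ 17.
  x = λ² - 2 - 2 = 289 - 4 ≡ 0; y = λ·(2 - 0) - 1 ≡ 14. → (0, 14)
3H: (0, 14) + (2, 1). λ = (1 - 14)/(2 - 0) ≡ 6/2 mod 19. 2⁻¹ ≡ 10 (mod 19), so λ ≡ 3.
  x = λ² - 0 - 2 = 9 - 2 ≡ 7; y = λ·(0 - 7) - 14 ≡ 3. → (7, 3)
3H = (7, 3).
Finally 4G + 3H:
∞ + (7, 3) = (7, 3) (identity).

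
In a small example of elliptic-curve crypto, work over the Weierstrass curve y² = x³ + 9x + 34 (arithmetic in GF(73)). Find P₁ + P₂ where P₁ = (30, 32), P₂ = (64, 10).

(36, 32)

(30, 32) + (64, 10). λ = (10 - 32)/(64 - 30) ≡ 51/34 mod 73. 34⁻¹ ≡ 58 (mod 73) since 34·58 = 1972 ≡ 1, so λ ≡ 38.
  x = λ² - 30 - 64 = 1444 - 94 ≡ 36; y = λ·(30 - 36) - 32 ≡ 32. → (36, 32)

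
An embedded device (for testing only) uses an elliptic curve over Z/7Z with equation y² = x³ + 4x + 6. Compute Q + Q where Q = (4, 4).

tangent at (4, 4): λ = (3·4² + 4)/(2·4) ≡ 3/1. 1⁻¹ ≡ 1 (mod 7), so λ ≡ 3·1 ≡ 3.
  x = λ² - 4 - 4 = 9 - 8 ≡ 1; y = λ·(4 - 1) - 4 ≡ 5. → (1, 5)

(1, 5)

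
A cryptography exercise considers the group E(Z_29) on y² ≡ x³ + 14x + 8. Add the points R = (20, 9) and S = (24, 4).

(20, 9) + (24, 4). λ = (4 - 9)/(24 - 20) ≡ 24/4 mod 29. 4⁻¹ ≡ 22 (mod 29) since 4·22 = 88 ≡ 1, so λ ≡ 6.
  x = λ² - 20 - 24 = 36 - 44 ≡ 21; y = λ·(20 - 21) - 9 ≡ 14. → (21, 14)

(21, 14)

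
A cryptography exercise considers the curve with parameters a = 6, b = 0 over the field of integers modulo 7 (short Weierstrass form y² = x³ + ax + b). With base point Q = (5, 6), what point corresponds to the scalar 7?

Double-and-add on 7 = (111)₂. Start with Q = (5, 6) for the leading 1-bit.
double: tangent at (5, 6): λ = (3·5² + 6)/(2·6) ≡ 4/5. 5⁻¹ ≡ 3 (mod 7), so λ ≡ 4·3 ≡ 5.
  x = λ² - 5 - 5 = 25 - 10 ≡ 1; y = λ·(5 - 1) - 6 ≡ 0. → (1, 0)
add Q: (1, 0) + (5, 6). λ = (6 - 0)/(5 - 1) ≡ 6/4 mod 7. 4⁻¹ ≡ 2 (mod 7) since 4·2 = 8 ≡ 1, so λ ≡ 5.
  x = λ² - 1 - 5 = 25 - 6 ≡ 5; y = λ·(1 - 5) - 0 ≡ 1. → (5, 1)
double: tangent at (5, 1): λ = (3·5² + 6)/(2·1) ≡ 4/2. 2⁻¹ ≡ 4 (mod 7) since 2·4 = 8 ≡ 1, so λ ≡ 4·4 ≡ 2.
  x = λ² - 5 - 5 = 4 - 10 ≡ 1; y = λ·(5 - 1) - 1 ≡ 0. → (1, 0)
add Q: (1, 0) + (5, 6). λ = (6 - 0)/(5 - 1) ≡ 6/4 mod 7. 4⁻¹ ≡ 2 (mod 7) since 4·2 = 8 ≡ 1, so λ ≡ 5.
  x = λ² - 1 - 5 = 25 - 6 ≡ 5; y = λ·(1 - 5) - 0 ≡ 1. → (5, 1)

(5, 1)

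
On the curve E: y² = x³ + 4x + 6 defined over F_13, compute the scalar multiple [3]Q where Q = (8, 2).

(11, 9)

Repeated addition: build up to 3Q.
2Q: tangent at (8, 2): λ = (3·8² + 4)/(2·2) ≡ 1/4. 4⁻¹ ≡ 10 (mod 13) since 4·10 = 40 ≡ 1, so λ ≡ 1·10 ≡ 10.
  x = λ² - 8 - 8 = 100 - 16 ≡ 6; y = λ·(8 - 6) - 2 ≡ 5. → (6, 5)
3Q: (6, 5) + (8, 2). λ = (2 - 5)/(8 - 6) ≡ 10/2 mod 13. 2⁻¹ ≡ 7 (mod 13), so λ ≡ 5.
  x = λ² - 6 - 8 = 25 - 14 ≡ 11; y = λ·(6 - 11) - 5 ≡ 9. → (11, 9)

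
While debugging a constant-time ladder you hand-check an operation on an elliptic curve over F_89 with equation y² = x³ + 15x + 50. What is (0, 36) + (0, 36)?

(79, 18)

tangent at (0, 36): λ = (3·0² + 15)/(2·36) ≡ 15/72. 72⁻¹ ≡ 68 (mod 89), so λ ≡ 15·68 ≡ 41.
  x = λ² - 0 - 0 = 1681 - 0 ≡ 79; y = λ·(0 - 79) - 36 ≡ 18. → (79, 18)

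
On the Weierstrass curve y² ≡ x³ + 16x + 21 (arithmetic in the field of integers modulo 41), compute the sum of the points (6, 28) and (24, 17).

(32, 38)

(6, 28) + (24, 17). λ = (17 - 28)/(24 - 6) ≡ 30/18 mod 41. 18⁻¹ ≡ 16 (mod 41), so λ ≡ 29.
  x = λ² - 6 - 24 = 841 - 30 ≡ 32; y = λ·(6 - 32) - 28 ≡ 38. → (32, 38)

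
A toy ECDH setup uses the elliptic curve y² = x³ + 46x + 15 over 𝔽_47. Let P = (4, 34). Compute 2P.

(39, 13)

tangent at (4, 34): λ = (3·4² + 46)/(2·34) ≡ 0/21. 21⁻¹ ≡ 9 (mod 47), so λ ≡ 0·9 ≡ 0.
  x = λ² - 4 - 4 = 0 - 8 ≡ 39; y = λ·(4 - 39) - 34 ≡ 13. → (39, 13)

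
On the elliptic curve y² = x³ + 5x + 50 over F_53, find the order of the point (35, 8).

2P: tangent at (35, 8): λ = (3·35² + 5)/(2·8) ≡ 23/16. 16⁻¹ ≡ 10 (mod 53) since 16·10 = 160 ≡ 1, so λ ≡ 23·10 ≡ 18.
  x = λ² - 35 - 35 = 324 - 70 ≡ 42; y = λ·(35 - 42) - 8 ≡ 25. → (42, 25)
3P: (42, 25) + (35, 8). λ = (8 - 25)/(35 - 42) ≡ 36/46 mod 53. 46⁻¹ ≡ 15 (mod 53) since 46·15 = 690 ≡ 1, so λ ≡ 10.
  x = λ² - 42 - 35 = 100 - 77 ≡ 23; y = λ·(42 - 23) - 25 ≡ 6. → (23, 6)
4P: (23, 6) + (35, 8). λ = (8 - 6)/(35 - 23) ≡ 2/12 mod 53. 12⁻¹ ≡ 31 (mod 53), so λ ≡ 9.
  x = λ² - 23 - 35 = 81 - 58 ≡ 23; y = λ·(23 - 23) - 6 ≡ 47. → (23, 47)
5P: (23, 47) + (35, 8). λ = (8 - 47)/(35 - 23) ≡ 14/12 mod 53. 12⁻¹ ≡ 31 (mod 53), so λ ≡ 10.
  x = λ² - 23 - 35 = 100 - 58 ≡ 42; y = λ·(23 - 42) - 47 ≡ 28. → (42, 28)
6P: (42, 28) + (35, 8). λ = (8 - 28)/(35 - 42) ≡ 33/46 mod 53. 46⁻¹ ≡ 15 (mod 53) since 46·15 = 690 ≡ 1, so λ ≡ 18.
  x = λ² - 42 - 35 = 324 - 77 ≡ 35; y = λ·(42 - 35) - 28 ≡ 45. → (35, 45)
7P: (35, 45) + (35, 8): same x and y₁ ≡ -y₂, so the sum is O.
7P = O, so the order is 7.

7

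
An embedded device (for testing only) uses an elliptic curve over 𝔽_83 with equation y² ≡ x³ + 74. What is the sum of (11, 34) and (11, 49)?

The two points share x = 11 and their y-coordinates satisfy 34 + 49 ≡ 0 (mod 83), so they are inverses. Their sum is 𝒪.

O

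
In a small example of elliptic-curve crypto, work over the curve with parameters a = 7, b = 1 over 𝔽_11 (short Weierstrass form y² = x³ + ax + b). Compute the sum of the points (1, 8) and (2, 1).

(2, 10)

(1, 8) + (2, 1). λ = (1 - 8)/(2 - 1) ≡ 4/1 mod 11. 1⁻¹ ≡ 1 (mod 11) since 1·1 = 1 ≡ 1, so λ ≡ 4.
  x = λ² - 1 - 2 = 16 - 3 ≡ 2; y = λ·(1 - 2) - 8 ≡ 10. → (2, 10)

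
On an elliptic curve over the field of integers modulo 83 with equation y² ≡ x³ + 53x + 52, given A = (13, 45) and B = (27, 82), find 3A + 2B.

First 3A:
Repeated addition: build up to 3A.
2A: tangent at (13, 45): λ = (3·13² + 53)/(2·45) ≡ 62/7. 7⁻¹ ≡ 12 (mod 83), so λ ≡ 62·12 ≡ 80.
  x = λ² - 13 - 13 = 6400 - 26 ≡ 66; y = λ·(13 - 66) - 45 ≡ 31. → (66, 31)
3A: (66, 31) + (13, 45). λ = (45 - 31)/(13 - 66) ≡ 14/30 mod 83. 30⁻¹ ≡ 36 (mod 83), so λ ≡ 6.
  x = λ² - 66 - 13 = 36 - 79 ≡ 40; y = λ·(66 - 40) - 31 ≡ 42. → (40, 42)
3A = (40, 42).
Next 2B:
Repeated addition: build up to 2B.
2B: tangent at (27, 82): λ = (3·27² + 53)/(2·82) ≡ 82/81. 81⁻¹ ≡ 41 (mod 83), so λ ≡ 82·41 ≡ 42.
  x = λ² - 27 - 27 = 1764 - 54 ≡ 50; y = λ·(27 - 50) - 82 ≡ 31. → (50, 31)
2B = (50, 31).
Finally 3A + 2B:
(40, 42) + (50, 31). λ = (31 - 42)/(50 - 40) ≡ 72/10 mod 83. 10⁻¹ ≡ 25 (mod 83) since 10·25 = 250 ≡ 1, so λ ≡ 57.
  x = λ² - 40 - 50 = 3249 - 90 ≡ 5; y = λ·(40 - 5) - 42 ≡ 44. → (5, 44)

(5, 44)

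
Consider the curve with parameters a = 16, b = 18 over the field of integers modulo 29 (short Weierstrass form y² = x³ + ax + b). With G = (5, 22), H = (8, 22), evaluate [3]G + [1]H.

(23, 24)

First 3G:
Repeated addition: build up to 3G.
2G: tangent at (5, 22): λ = (3·5² + 16)/(2·22) ≡ 4/15. 15⁻¹ ≡ 2 (mod 29), so λ ≡ 4·2 ≡ 8.
  x = λ² - 5 - 5 = 64 - 10 ≡ 25; y = λ·(5 - 25) - 22 ≡ 21. → (25, 21)
3G: (25, 21) + (5, 22). λ = (22 - 21)/(5 - 25) ≡ 1/9 mod 29. 9⁻¹ ≡ 13 (mod 29), so λ ≡ 13.
  x = λ² - 25 - 5 = 169 - 30 ≡ 23; y = λ·(25 - 23) - 21 ≡ 5. → (23, 5)
3G = (23, 5).
Finally 3G + H:
(23, 5) + (8, 22). λ = (22 - 5)/(8 - 23) ≡ 17/14 mod 29. 14⁻¹ ≡ 27 (mod 29), so λ ≡ 24.
  x = λ² - 23 - 8 = 576 - 31 ≡ 23; y = λ·(23 - 23) - 5 ≡ 24. → (23, 24)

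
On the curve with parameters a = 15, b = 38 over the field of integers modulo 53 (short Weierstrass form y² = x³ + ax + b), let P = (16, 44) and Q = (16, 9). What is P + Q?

O

The two points share x = 16 and their y-coordinates satisfy 44 + 9 ≡ 0 (mod 53), so they are inverses. Their sum is ∞.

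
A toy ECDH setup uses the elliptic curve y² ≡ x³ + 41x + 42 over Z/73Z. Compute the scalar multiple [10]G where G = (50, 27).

Repeated addition: build up to 10G.
2G: tangent at (50, 27): λ = (3·50² + 41)/(2·27) ≡ 22/54. 54⁻¹ ≡ 23 (mod 73), so λ ≡ 22·23 ≡ 68.
  x = λ² - 50 - 50 = 4624 - 100 ≡ 71; y = λ·(50 - 71) - 27 ≡ 5. → (71, 5)
3G: (71, 5) + (50, 27). λ = (27 - 5)/(50 - 71) ≡ 22/52 mod 73. 52⁻¹ ≡ 66 (mod 73), so λ ≡ 65.
  x = λ² - 71 - 50 = 4225 - 121 ≡ 16; y = λ·(71 - 16) - 5 ≡ 66. → (16, 66)
4G: (16, 66) + (50, 27). λ = (27 - 66)/(50 - 16) ≡ 34/34 mod 73. 34⁻¹ ≡ 58 (mod 73), so λ ≡ 1.
  x = λ² - 16 - 50 = 1 - 66 ≡ 8; y = λ·(16 - 8) - 66 ≡ 15. → (8, 15)
5G: (8, 15) + (50, 27). λ = (27 - 15)/(50 - 8) ≡ 12/42 mod 73. 42⁻¹ ≡ 40 (mod 73), so λ ≡ 42.
  x = λ² - 8 - 50 = 1764 - 58 ≡ 27; y = λ·(8 - 27) - 15 ≡ 63. → (27, 63)
6G: (27, 63) + (50, 27). λ = (27 - 63)/(50 - 27) ≡ 37/23 mod 73. 23⁻¹ ≡ 54 (mod 73) since 23·54 = 1242 ≡ 1, so λ ≡ 27.
  x = λ² - 27 - 50 = 729 - 77 ≡ 68; y = λ·(27 - 68) - 63 ≡ 71. → (68, 71)
7G: (68, 71) + (50, 27). λ = (27 - 71)/(50 - 68) ≡ 29/55 mod 73. 55⁻¹ ≡ 4 (mod 73), so λ ≡ 43.
  x = λ² - 68 - 50 = 1849 - 118 ≡ 52; y = λ·(68 - 52) - 71 ≡ 33. → (52, 33)
8G: (52, 33) + (50, 27). λ = (27 - 33)/(50 - 52) ≡ 67/71 mod 73. 71⁻¹ ≡ 36 (mod 73) since 71·36 = 2556 ≡ 1, so λ ≡ 3.
  x = λ² - 52 - 50 = 9 - 102 ≡ 53; y = λ·(52 - 53) - 33 ≡ 37. → (53, 37)
9G: (53, 37) + (50, 27). λ = (27 - 37)/(50 - 53) ≡ 63/70 mod 73. 70⁻¹ ≡ 24 (mod 73) since 70·24 = 1680 ≡ 1, so λ ≡ 52.
  x = λ² - 53 - 50 = 2704 - 103 ≡ 46; y = λ·(53 - 46) - 37 ≡ 35. → (46, 35)
10G: (46, 35) + (50, 27). λ = (27 - 35)/(50 - 46) ≡ 65/4 mod 73. 4⁻¹ ≡ 55 (mod 73), so λ ≡ 71.
  x = λ² - 46 - 50 = 5041 - 96 ≡ 54; y = λ·(46 - 54) - 35 ≡ 54. → (54, 54)

(54, 54)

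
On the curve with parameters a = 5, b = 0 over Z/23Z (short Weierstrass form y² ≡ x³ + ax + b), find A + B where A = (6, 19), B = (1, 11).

(6, 19) + (1, 11). λ = (11 - 19)/(1 - 6) ≡ 15/18 mod 23. 18⁻¹ ≡ 9 (mod 23), so λ ≡ 20.
  x = λ² - 6 - 1 = 400 - 7 ≡ 2; y = λ·(6 - 2) - 19 ≡ 15. → (2, 15)

(2, 15)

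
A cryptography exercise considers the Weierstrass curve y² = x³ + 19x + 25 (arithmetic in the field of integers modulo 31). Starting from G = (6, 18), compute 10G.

Repeated addition: build up to 10G.
2G: tangent at (6, 18): λ = (3·6² + 19)/(2·18) ≡ 3/5. 5⁻¹ ≡ 25 (mod 31), so λ ≡ 3·25 ≡ 13.
  x = λ² - 6 - 6 = 169 - 12 ≡ 2; y = λ·(6 - 2) - 18 ≡ 3. → (2, 3)
3G: (2, 3) + (6, 18). λ = (18 - 3)/(6 - 2) ≡ 15/4 mod 31. 4⁻¹ ≡ 8 (mod 31), so λ ≡ 27.
  x = λ² - 2 - 6 = 729 - 8 ≡ 8; y = λ·(2 - 8) - 3 ≡ 21. → (8, 21)
4G: (8, 21) + (6, 18). λ = (18 - 21)/(6 - 8) ≡ 28/29 mod 31. 29⁻¹ ≡ 15 (mod 31), so λ ≡ 17.
  x = λ² - 8 - 6 = 289 - 14 ≡ 27; y = λ·(8 - 27) - 21 ≡ 28. → (27, 28)
5G: (27, 28) + (6, 18). λ = (18 - 28)/(6 - 27) ≡ 21/10 mod 31. 10⁻¹ ≡ 28 (mod 31) since 10·28 = 280 ≡ 1, so λ ≡ 30.
  x = λ² - 27 - 6 = 900 - 33 ≡ 30; y = λ·(27 - 30) - 28 ≡ 6. → (30, 6)
6G: (30, 6) + (6, 18). λ = (18 - 6)/(6 - 30) ≡ 12/7 mod 31. 7⁻¹ ≡ 9 (mod 31) since 7·9 = 63 ≡ 1, so λ ≡ 15.
  x = λ² - 30 - 6 = 225 - 36 ≡ 3; y = λ·(30 - 3) - 6 ≡ 27. → (3, 27)
7G: (3, 27) + (6, 18). λ = (18 - 27)/(6 - 3) ≡ 22/3 mod 31. 3⁻¹ ≡ 21 (mod 31) since 3·21 = 63 ≡ 1, so λ ≡ 28.
  x = λ² - 3 - 6 = 784 - 9 ≡ 0; y = λ·(3 - 0) - 27 ≡ 26. → (0, 26)
8G: (0, 26) + (6, 18). λ = (18 - 26)/(6 - 0) ≡ 23/6 mod 31. 6⁻¹ ≡ 26 (mod 31), so λ ≡ 9.
  x = λ² - 0 - 6 = 81 - 6 ≡ 13; y = λ·(0 - 13) - 26 ≡ 12. → (13, 12)
9G: (13, 12) + (6, 18). λ = (18 - 12)/(6 - 13) ≡ 6/24 mod 31. 24⁻¹ ≡ 22 (mod 31), so λ ≡ 8.
  x = λ² - 13 - 6 = 64 - 19 ≡ 14; y = λ·(13 - 14) - 12 ≡ 11. → (14, 11)
10G: (14, 11) + (6, 18). λ = (18 - 11)/(6 - 14) ≡ 7/23 mod 31. 23⁻¹ ≡ 27 (mod 31), so λ ≡ 3.
  x = λ² - 14 - 6 = 9 - 20 ≡ 20; y = λ·(14 - 20) - 11 ≡ 2. → (20, 2)

(20, 2)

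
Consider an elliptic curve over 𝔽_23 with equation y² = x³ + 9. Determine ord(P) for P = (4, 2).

8

2P: tangent at (4, 2): λ = (3·4² + 0)/(2·2) ≡ 2/4. 4⁻¹ ≡ 6 (mod 23), so λ ≡ 2·6 ≡ 12.
  x = λ² - 4 - 4 = 144 - 8 ≡ 21; y = λ·(4 - 21) - 2 ≡ 1. → (21, 1)
3P: (21, 1) + (4, 2). λ = (2 - 1)/(4 - 21) ≡ 1/6 mod 23. 6⁻¹ ≡ 4 (mod 23) since 6·4 = 24 ≡ 1, so λ ≡ 4.
  x = λ² - 21 - 4 = 16 - 25 ≡ 14; y = λ·(21 - 14) - 1 ≡ 4. → (14, 4)
4P: (14, 4) + (4, 2). λ = (2 - 4)/(4 - 14) ≡ 21/13 mod 23. 13⁻¹ ≡ 16 (mod 23) since 13·16 = 208 ≡ 1, so λ ≡ 14.
  x = λ² - 14 - 4 = 196 - 18 ≡ 17; y = λ·(14 - 17) - 4 ≡ 0. → (17, 0)
5P: (17, 0) + (4, 2). λ = (2 - 0)/(4 - 17) ≡ 2/10 mod 23. 10⁻¹ ≡ 7 (mod 23), so λ ≡ 14.
  x = λ² - 17 - 4 = 196 - 21 ≡ 14; y = λ·(17 - 14) - 0 ≡ 19. → (14, 19)
6P: (14, 19) + (4, 2). λ = (2 - 19)/(4 - 14) ≡ 6/13 mod 23. 13⁻¹ ≡ 16 (mod 23), so λ ≡ 4.
  x = λ² - 14 - 4 = 16 - 18 ≡ 21; y = λ·(14 - 21) - 19 ≡ 22. → (21, 22)
7P: (21, 22) + (4, 2). λ = (2 - 22)/(4 - 21) ≡ 3/6 mod 23. 6⁻¹ ≡ 4 (mod 23) since 6·4 = 24 ≡ 1, so λ ≡ 12.
  x = λ² - 21 - 4 = 144 - 25 ≡ 4; y = λ·(21 - 4) - 22 ≡ 21. → (4, 21)
8P: (4, 21) + (4, 2): same x and y₁ ≡ -y₂, so the sum is 𝒪.
8P = 𝒪, so the order is 8.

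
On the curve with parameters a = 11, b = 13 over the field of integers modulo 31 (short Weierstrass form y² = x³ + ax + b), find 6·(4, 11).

Write Q = (4, 11).
Repeated addition: build up to 6Q.
2Q: tangent at (4, 11): λ = (3·4² + 11)/(2·11) ≡ 28/22. 22⁻¹ ≡ 24 (mod 31), so λ ≡ 28·24 ≡ 21.
  x = λ² - 4 - 4 = 441 - 8 ≡ 30; y = λ·(4 - 30) - 11 ≡ 1. → (30, 1)
3Q: (30, 1) + (4, 11). λ = (11 - 1)/(4 - 30) ≡ 10/5 mod 31. 5⁻¹ ≡ 25 (mod 31), so λ ≡ 2.
  x = λ² - 30 - 4 = 4 - 34 ≡ 1; y = λ·(30 - 1) - 1 ≡ 26. → (1, 26)
4Q: (1, 26) + (4, 11). λ = (11 - 26)/(4 - 1) ≡ 16/3 mod 31. 3⁻¹ ≡ 21 (mod 31), so λ ≡ 26.
  x = λ² - 1 - 4 = 676 - 5 ≡ 20; y = λ·(1 - 20) - 26 ≡ 7. → (20, 7)
5Q: (20, 7) + (4, 11). λ = (11 - 7)/(4 - 20) ≡ 4/15 mod 31. 15⁻¹ ≡ 29 (mod 31), so λ ≡ 23.
  x = λ² - 20 - 4 = 529 - 24 ≡ 9; y = λ·(20 - 9) - 7 ≡ 29. → (9, 29)
6Q: (9, 29) + (4, 11). λ = (11 - 29)/(4 - 9) ≡ 13/26 mod 31. 26⁻¹ ≡ 6 (mod 31), so λ ≡ 16.
  x = λ² - 9 - 4 = 256 - 13 ≡ 26; y = λ·(9 - 26) - 29 ≡ 9. → (26, 9)

(26, 9)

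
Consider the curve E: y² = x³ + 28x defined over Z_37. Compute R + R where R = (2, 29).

tangent at (2, 29): λ = (3·2² + 28)/(2·29) ≡ 3/21. 21⁻¹ ≡ 30 (mod 37) since 21·30 = 630 ≡ 1, so λ ≡ 3·30 ≡ 16.
  x = λ² - 2 - 2 = 256 - 4 ≡ 30; y = λ·(2 - 30) - 29 ≡ 4. → (30, 4)

(30, 4)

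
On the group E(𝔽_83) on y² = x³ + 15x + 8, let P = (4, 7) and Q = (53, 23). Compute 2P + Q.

(60, 64)

First 2P:
Repeated addition: build up to 2P.
2P: tangent at (4, 7): λ = (3·4² + 15)/(2·7) ≡ 63/14. 14⁻¹ ≡ 6 (mod 83), so λ ≡ 63·6 ≡ 46.
  x = λ² - 4 - 4 = 2116 - 8 ≡ 33; y = λ·(4 - 33) - 7 ≡ 70. → (33, 70)
2P = (33, 70).
Finally 2P + Q:
(33, 70) + (53, 23). λ = (23 - 70)/(53 - 33) ≡ 36/20 mod 83. 20⁻¹ ≡ 54 (mod 83) since 20·54 = 1080 ≡ 1, so λ ≡ 35.
  x = λ² - 33 - 53 = 1225 - 86 ≡ 60; y = λ·(33 - 60) - 70 ≡ 64. → (60, 64)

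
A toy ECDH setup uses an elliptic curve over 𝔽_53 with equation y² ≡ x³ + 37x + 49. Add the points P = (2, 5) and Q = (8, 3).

(2, 5) + (8, 3). λ = (3 - 5)/(8 - 2) ≡ 51/6 mod 53. 6⁻¹ ≡ 9 (mod 53), so λ ≡ 35.
  x = λ² - 2 - 8 = 1225 - 10 ≡ 49; y = λ·(2 - 49) - 5 ≡ 46. → (49, 46)

(49, 46)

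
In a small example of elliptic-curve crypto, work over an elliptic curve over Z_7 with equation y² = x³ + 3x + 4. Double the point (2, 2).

tangent at (2, 2): λ = (3·2² + 3)/(2·2) ≡ 1/4. 4⁻¹ ≡ 2 (mod 7), so λ ≡ 1·2 ≡ 2.
  x = λ² - 2 - 2 = 4 - 4 ≡ 0; y = λ·(2 - 0) - 2 ≡ 2. → (0, 2)

(0, 2)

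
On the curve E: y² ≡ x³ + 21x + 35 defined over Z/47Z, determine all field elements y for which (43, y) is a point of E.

13, 34

x³ + 21x + 35 = 80445 ≡ 28 (mod 47).
Square roots of 28 mod 47: 13 and 34 (since 13² = 169 ≡ 28).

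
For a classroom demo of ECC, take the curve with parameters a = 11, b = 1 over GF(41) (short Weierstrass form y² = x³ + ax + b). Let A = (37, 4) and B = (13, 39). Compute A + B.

(37, 4) + (13, 39). λ = (39 - 4)/(13 - 37) ≡ 35/17 mod 41. 17⁻¹ ≡ 29 (mod 41), so λ ≡ 31.
  x = λ² - 37 - 13 = 961 - 50 ≡ 9; y = λ·(37 - 9) - 4 ≡ 3. → (9, 3)

(9, 3)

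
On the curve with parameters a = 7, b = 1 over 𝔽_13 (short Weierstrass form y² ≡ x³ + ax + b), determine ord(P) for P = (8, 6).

8

2P: tangent at (8, 6): λ = (3·8² + 7)/(2·6) ≡ 4/12. 12⁻¹ ≡ 12 (mod 13) since 12·12 = 144 ≡ 1, so λ ≡ 4·12 ≡ 9.
  x = λ² - 8 - 8 = 81 - 16 ≡ 0; y = λ·(8 - 0) - 6 ≡ 1. → (0, 1)
3P: (0, 1) + (8, 6). λ = (6 - 1)/(8 - 0) ≡ 5/8 mod 13. 8⁻¹ ≡ 5 (mod 13), so λ ≡ 12.
  x = λ² - 0 - 8 = 144 - 8 ≡ 6; y = λ·(0 - 6) - 1 ≡ 5. → (6, 5)
4P: (6, 5) + (8, 6). λ = (6 - 5)/(8 - 6) ≡ 1/2 mod 13. 2⁻¹ ≡ 7 (mod 13), so λ ≡ 7.
  x = λ² - 6 - 8 = 49 - 14 ≡ 9; y = λ·(6 - 9) - 5 ≡ 0. → (9, 0)
5P: (9, 0) + (8, 6). λ = (6 - 0)/(8 - 9) ≡ 6/12 mod 13. 12⁻¹ ≡ 12 (mod 13), so λ ≡ 7.
  x = λ² - 9 - 8 = 49 - 17 ≡ 6; y = λ·(9 - 6) - 0 ≡ 8. → (6, 8)
6P: (6, 8) + (8, 6). λ = (6 - 8)/(8 - 6) ≡ 11/2 mod 13. 2⁻¹ ≡ 7 (mod 13), so λ ≡ 12.
  x = λ² - 6 - 8 = 144 - 14 ≡ 0; y = λ·(6 - 0) - 8 ≡ 12. → (0, 12)
7P: (0, 12) + (8, 6). λ = (6 - 12)/(8 - 0) ≡ 7/8 mod 13. 8⁻¹ ≡ 5 (mod 13), so λ ≡ 9.
  x = λ² - 0 - 8 = 81 - 8 ≡ 8; y = λ·(0 - 8) - 12 ≡ 7. → (8, 7)
8P: (8, 7) + (8, 6): same x and y₁ ≡ -y₂, so the sum is O.
8P = O, so the order is 8.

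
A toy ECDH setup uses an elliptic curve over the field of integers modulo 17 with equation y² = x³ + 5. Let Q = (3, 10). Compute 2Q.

(7, 5)

tangent at (3, 10): λ = (3·3² + 0)/(2·10) ≡ 10/3. 3⁻¹ ≡ 6 (mod 17), so λ ≡ 10·6 ≡ 9.
  x = λ² - 3 - 3 = 81 - 6 ≡ 7; y = λ·(3 - 7) - 10 ≡ 5. → (7, 5)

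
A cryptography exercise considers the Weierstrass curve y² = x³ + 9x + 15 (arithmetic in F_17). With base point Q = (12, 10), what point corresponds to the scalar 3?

Repeated addition: build up to 3Q.
2Q: tangent at (12, 10): λ = (3·12² + 9)/(2·10) ≡ 16/3. 3⁻¹ ≡ 6 (mod 17), so λ ≡ 16·6 ≡ 11.
  x = λ² - 12 - 12 = 121 - 24 ≡ 12; y = λ·(12 - 12) - 10 ≡ 7. → (12, 7)
3Q: (12, 7) + (12, 10): same x and y₁ ≡ -y₂, so the sum is ∞.

O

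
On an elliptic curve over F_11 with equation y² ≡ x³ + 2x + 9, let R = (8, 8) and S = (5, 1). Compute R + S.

(1, 1)

(8, 8) + (5, 1). λ = (1 - 8)/(5 - 8) ≡ 4/8 mod 11. 8⁻¹ ≡ 7 (mod 11), so λ ≡ 6.
  x = λ² - 8 - 5 = 36 - 13 ≡ 1; y = λ·(8 - 1) - 8 ≡ 1. → (1, 1)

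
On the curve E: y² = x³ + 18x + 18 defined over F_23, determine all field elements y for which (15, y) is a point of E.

x³ + 18x + 18 = 3663 ≡ 6 (mod 23).
Square roots of 6 mod 23: 11 and 12 (since 11² = 121 ≡ 6).

11, 12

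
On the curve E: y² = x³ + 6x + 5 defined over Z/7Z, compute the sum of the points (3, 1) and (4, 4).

(3, 1) + (4, 4). λ = (4 - 1)/(4 - 3) ≡ 3/1 mod 7. 1⁻¹ ≡ 1 (mod 7) since 1·1 = 1 ≡ 1, so λ ≡ 3.
  x = λ² - 3 - 4 = 9 - 7 ≡ 2; y = λ·(3 - 2) - 1 ≡ 2. → (2, 2)

(2, 2)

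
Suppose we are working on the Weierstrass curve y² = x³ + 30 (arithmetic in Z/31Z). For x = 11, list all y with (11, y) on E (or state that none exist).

x³ + 0x + 30 = 1361 ≡ 28 (mod 31).
Square roots of 28 mod 31: 11 and 20 (since 11² = 121 ≡ 28).

11, 20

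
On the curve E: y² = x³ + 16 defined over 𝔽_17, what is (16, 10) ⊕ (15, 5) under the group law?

(16, 10) + (15, 5). λ = (5 - 10)/(15 - 16) ≡ 12/16 mod 17. 16⁻¹ ≡ 16 (mod 17) since 16·16 = 256 ≡ 1, so λ ≡ 5.
  x = λ² - 16 - 15 = 25 - 31 ≡ 11; y = λ·(16 - 11) - 10 ≡ 15. → (11, 15)

(11, 15)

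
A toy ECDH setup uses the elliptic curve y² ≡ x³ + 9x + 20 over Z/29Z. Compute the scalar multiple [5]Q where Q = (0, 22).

Double-and-add on 5 = (101)₂. Start with Q = (0, 22) for the leading 1-bit.
double: tangent at (0, 22): λ = (3·0² + 9)/(2·22) ≡ 9/15. 15⁻¹ ≡ 2 (mod 29) since 15·2 = 30 ≡ 1, so λ ≡ 9·2 ≡ 18.
  x = λ² - 0 - 0 = 324 - 0 ≡ 5; y = λ·(0 - 5) - 22 ≡ 4. → (5, 4)
double: tangent at (5, 4): λ = (3·5² + 9)/(2·4) ≡ 26/8. 8⁻¹ ≡ 11 (mod 29) since 8·11 = 88 ≡ 1, so λ ≡ 26·11 ≡ 25.
  x = λ² - 5 - 5 = 625 - 10 ≡ 6; y = λ·(5 - 6) - 4 ≡ 0. → (6, 0)
add Q: (6, 0) + (0, 22). λ = (22 - 0)/(0 - 6) ≡ 22/23 mod 29. 23⁻¹ ≡ 24 (mod 29), so λ ≡ 6.
  x = λ² - 6 - 0 = 36 - 6 ≡ 1; y = λ·(6 - 1) - 0 ≡ 1. → (1, 1)

(1, 1)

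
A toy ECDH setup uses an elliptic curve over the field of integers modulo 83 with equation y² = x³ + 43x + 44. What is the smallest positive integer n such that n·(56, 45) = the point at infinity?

10

2P: tangent at (56, 45): λ = (3·56² + 43)/(2·45) ≡ 72/7. 7⁻¹ ≡ 12 (mod 83) since 7·12 = 84 ≡ 1, so λ ≡ 72·12 ≡ 34.
  x = λ² - 56 - 56 = 1156 - 112 ≡ 48; y = λ·(56 - 48) - 45 ≡ 61. → (48, 61)
3P: (48, 61) + (56, 45). λ = (45 - 61)/(56 - 48) ≡ 67/8 mod 83. 8⁻¹ ≡ 52 (mod 83), so λ ≡ 81.
  x = λ² - 48 - 56 = 6561 - 104 ≡ 66; y = λ·(48 - 66) - 61 ≡ 58. → (66, 58)
4P: (66, 58) + (56, 45). λ = (45 - 58)/(56 - 66) ≡ 70/73 mod 83. 73⁻¹ ≡ 58 (mod 83), so λ ≡ 76.
  x = λ² - 66 - 56 = 5776 - 122 ≡ 10; y = λ·(66 - 10) - 58 ≡ 48. → (10, 48)
5P: (10, 48) + (56, 45). λ = (45 - 48)/(56 - 10) ≡ 80/46 mod 83. 46⁻¹ ≡ 74 (mod 83), so λ ≡ 27.
  x = λ² - 10 - 56 = 729 - 66 ≡ 82; y = λ·(10 - 82) - 48 ≡ 0. → (82, 0)
6P: (82, 0) + (56, 45). λ = (45 - 0)/(56 - 82) ≡ 45/57 mod 83. 57⁻¹ ≡ 67 (mod 83), so λ ≡ 27.
  x = λ² - 82 - 56 = 729 - 138 ≡ 10; y = λ·(82 - 10) - 0 ≡ 35. → (10, 35)
7P: (10, 35) + (56, 45). λ = (45 - 35)/(56 - 10) ≡ 10/46 mod 83. 46⁻¹ ≡ 74 (mod 83) since 46·74 = 3404 ≡ 1, so λ ≡ 76.
  x = λ² - 10 - 56 = 5776 - 66 ≡ 66; y = λ·(10 - 66) - 35 ≡ 25. → (66, 25)
8P: (66, 25) + (56, 45). λ = (45 - 25)/(56 - 66) ≡ 20/73 mod 83. 73⁻¹ ≡ 58 (mod 83), so λ ≡ 81.
  x = λ² - 66 - 56 = 6561 - 122 ≡ 48; y = λ·(66 - 48) - 25 ≡ 22. → (48, 22)
9P: (48, 22) + (56, 45). λ = (45 - 22)/(56 - 48) ≡ 23/8 mod 83. 8⁻¹ ≡ 52 (mod 83), so λ ≡ 34.
  x = λ² - 48 - 56 = 1156 - 104 ≡ 56; y = λ·(48 - 56) - 22 ≡ 38. → (56, 38)
10P: (56, 38) + (56, 45): same x and y₁ ≡ -y₂, so the sum is the point at infinity.
10P = the point at infinity, so the order is 10.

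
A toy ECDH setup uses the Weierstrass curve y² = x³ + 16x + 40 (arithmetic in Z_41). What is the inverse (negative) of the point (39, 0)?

-(39, 0) = (39, -0 mod 41) = (39, 0).

(39, 0)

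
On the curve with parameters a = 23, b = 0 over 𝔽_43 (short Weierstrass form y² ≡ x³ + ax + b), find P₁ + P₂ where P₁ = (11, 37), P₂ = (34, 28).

(11, 37) + (34, 28). λ = (28 - 37)/(34 - 11) ≡ 34/23 mod 43. 23⁻¹ ≡ 15 (mod 43) since 23·15 = 345 ≡ 1, so λ ≡ 37.
  x = λ² - 11 - 34 = 1369 - 45 ≡ 34; y = λ·(11 - 34) - 37 ≡ 15. → (34, 15)

(34, 15)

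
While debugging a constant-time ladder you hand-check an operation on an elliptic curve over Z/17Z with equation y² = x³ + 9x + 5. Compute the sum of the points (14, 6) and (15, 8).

(14, 6) + (15, 8). λ = (8 - 6)/(15 - 14) ≡ 2/1 mod 17. 1⁻¹ ≡ 1 (mod 17) since 1·1 = 1 ≡ 1, so λ ≡ 2.
  x = λ² - 14 - 15 = 4 - 29 ≡ 9; y = λ·(14 - 9) - 6 ≡ 4. → (9, 4)

(9, 4)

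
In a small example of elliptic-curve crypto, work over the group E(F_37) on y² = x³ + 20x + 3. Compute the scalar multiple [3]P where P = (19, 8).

Repeated addition: build up to 3P.
2P: tangent at (19, 8): λ = (3·19² + 20)/(2·8) ≡ 30/16. 16⁻¹ ≡ 7 (mod 37) since 16·7 = 112 ≡ 1, so λ ≡ 30·7 ≡ 25.
  x = λ² - 19 - 19 = 625 - 38 ≡ 32; y = λ·(19 - 32) - 8 ≡ 0. → (32, 0)
3P: (32, 0) + (19, 8). λ = (8 - 0)/(19 - 32) ≡ 8/24 mod 37. 24⁻¹ ≡ 17 (mod 37), so λ ≡ 25.
  x = λ² - 32 - 19 = 625 - 51 ≡ 19; y = λ·(32 - 19) - 0 ≡ 29. → (19, 29)

(19, 29)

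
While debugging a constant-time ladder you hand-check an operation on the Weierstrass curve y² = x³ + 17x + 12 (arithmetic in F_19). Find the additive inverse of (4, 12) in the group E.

(4, 7)

-(4, 12) = (4, -12 mod 19) = (4, 7).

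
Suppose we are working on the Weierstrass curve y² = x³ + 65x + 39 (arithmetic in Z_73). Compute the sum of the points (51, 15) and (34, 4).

(45, 49)

(51, 15) + (34, 4). λ = (4 - 15)/(34 - 51) ≡ 62/56 mod 73. 56⁻¹ ≡ 30 (mod 73), so λ ≡ 35.
  x = λ² - 51 - 34 = 1225 - 85 ≡ 45; y = λ·(51 - 45) - 15 ≡ 49. → (45, 49)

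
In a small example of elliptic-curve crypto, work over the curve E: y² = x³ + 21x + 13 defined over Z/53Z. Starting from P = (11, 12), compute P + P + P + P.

Repeated addition: build up to 4P.
2P: tangent at (11, 12): λ = (3·11² + 21)/(2·12) ≡ 13/24. 24⁻¹ ≡ 42 (mod 53) since 24·42 = 1008 ≡ 1, so λ ≡ 13·42 ≡ 16.
  x = λ² - 11 - 11 = 256 - 22 ≡ 22; y = λ·(11 - 22) - 12 ≡ 24. → (22, 24)
3P: (22, 24) + (11, 12). λ = (12 - 24)/(11 - 22) ≡ 41/42 mod 53. 42⁻¹ ≡ 24 (mod 53), so λ ≡ 30.
  x = λ² - 22 - 11 = 900 - 33 ≡ 19; y = λ·(22 - 19) - 24 ≡ 13. → (19, 13)
4P: (19, 13) + (11, 12). λ = (12 - 13)/(11 - 19) ≡ 52/45 mod 53. 45⁻¹ ≡ 33 (mod 53) since 45·33 = 1485 ≡ 1, so λ ≡ 20.
  x = λ² - 19 - 11 = 400 - 30 ≡ 52; y = λ·(19 - 52) - 13 ≡ 16. → (52, 16)

(52, 16)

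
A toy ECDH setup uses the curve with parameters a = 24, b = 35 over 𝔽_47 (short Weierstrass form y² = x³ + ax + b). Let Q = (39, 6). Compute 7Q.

(24, 10)

Repeated addition: build up to 7Q.
2Q: tangent at (39, 6): λ = (3·39² + 24)/(2·6) ≡ 28/12. 12⁻¹ ≡ 4 (mod 47) since 12·4 = 48 ≡ 1, so λ ≡ 28·4 ≡ 18.
  x = λ² - 39 - 39 = 324 - 78 ≡ 11; y = λ·(39 - 11) - 6 ≡ 28. → (11, 28)
3Q: (11, 28) + (39, 6). λ = (6 - 28)/(39 - 11) ≡ 25/28 mod 47. 28⁻¹ ≡ 42 (mod 47), so λ ≡ 16.
  x = λ² - 11 - 39 = 256 - 50 ≡ 18; y = λ·(11 - 18) - 28 ≡ 1. → (18, 1)
4Q: (18, 1) + (39, 6). λ = (6 - 1)/(39 - 18) ≡ 5/21 mod 47. 21⁻¹ ≡ 9 (mod 47), so λ ≡ 45.
  x = λ² - 18 - 39 = 2025 - 57 ≡ 41; y = λ·(18 - 41) - 1 ≡ 45. → (41, 45)
5Q: (41, 45) + (39, 6). λ = (6 - 45)/(39 - 41) ≡ 8/45 mod 47. 45⁻¹ ≡ 23 (mod 47), so λ ≡ 43.
  x = λ² - 41 - 39 = 1849 - 80 ≡ 30; y = λ·(41 - 30) - 45 ≡ 5. → (30, 5)
6Q: (30, 5) + (39, 6). λ = (6 - 5)/(39 - 30) ≡ 1/9 mod 47. 9⁻¹ ≡ 21 (mod 47), so λ ≡ 21.
  x = λ² - 30 - 39 = 441 - 69 ≡ 43; y = λ·(30 - 43) - 5 ≡ 4. → (43, 4)
7Q: (43, 4) + (39, 6). λ = (6 - 4)/(39 - 43) ≡ 2/43 mod 47. 43⁻¹ ≡ 35 (mod 47) since 43·35 = 1505 ≡ 1, so λ ≡ 23.
  x = λ² - 43 - 39 = 529 - 82 ≡ 24; y = λ·(43 - 24) - 4 ≡ 10. → (24, 10)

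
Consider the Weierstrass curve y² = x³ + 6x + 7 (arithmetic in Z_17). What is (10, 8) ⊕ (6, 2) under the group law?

(10, 8) + (6, 2). λ = (2 - 8)/(6 - 10) ≡ 11/13 mod 17. 13⁻¹ ≡ 4 (mod 17) since 13·4 = 52 ≡ 1, so λ ≡ 10.
  x = λ² - 10 - 6 = 100 - 16 ≡ 16; y = λ·(10 - 16) - 8 ≡ 0. → (16, 0)

(16, 0)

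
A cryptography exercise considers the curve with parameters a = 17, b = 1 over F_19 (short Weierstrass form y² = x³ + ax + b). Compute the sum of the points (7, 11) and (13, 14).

(4, 0)

(7, 11) + (13, 14). λ = (14 - 11)/(13 - 7) ≡ 3/6 mod 19. 6⁻¹ ≡ 16 (mod 19), so λ ≡ 10.
  x = λ² - 7 - 13 = 100 - 20 ≡ 4; y = λ·(7 - 4) - 11 ≡ 0. → (4, 0)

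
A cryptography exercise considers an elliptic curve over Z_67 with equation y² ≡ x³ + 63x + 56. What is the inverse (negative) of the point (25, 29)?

(25, 38)

-(25, 29) = (25, -29 mod 67) = (25, 38).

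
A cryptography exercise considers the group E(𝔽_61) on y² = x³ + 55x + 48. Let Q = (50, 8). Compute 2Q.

tangent at (50, 8): λ = (3·50² + 55)/(2·8) ≡ 52/16. 16⁻¹ ≡ 42 (mod 61), so λ ≡ 52·42 ≡ 49.
  x = λ² - 50 - 50 = 2401 - 100 ≡ 44; y = λ·(50 - 44) - 8 ≡ 42. → (44, 42)

(44, 42)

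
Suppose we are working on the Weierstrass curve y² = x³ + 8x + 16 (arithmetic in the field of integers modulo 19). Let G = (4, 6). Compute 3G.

(17, 7)

Repeated addition: build up to 3G.
2G: tangent at (4, 6): λ = (3·4² + 8)/(2·6) ≡ 18/12. 12⁻¹ ≡ 8 (mod 19), so λ ≡ 18·8 ≡ 11.
  x = λ² - 4 - 4 = 121 - 8 ≡ 18; y = λ·(4 - 18) - 6 ≡ 11. → (18, 11)
3G: (18, 11) + (4, 6). λ = (6 - 11)/(4 - 18) ≡ 14/5 mod 19. 5⁻¹ ≡ 4 (mod 19), so λ ≡ 18.
  x = λ² - 18 - 4 = 324 - 22 ≡ 17; y = λ·(18 - 17) - 11 ≡ 7. → (17, 7)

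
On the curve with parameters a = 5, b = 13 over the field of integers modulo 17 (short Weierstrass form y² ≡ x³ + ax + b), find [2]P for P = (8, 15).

tangent at (8, 15): λ = (3·8² + 5)/(2·15) ≡ 10/13. 13⁻¹ ≡ 4 (mod 17) since 13·4 = 52 ≡ 1, so λ ≡ 10·4 ≡ 6.
  x = λ² - 8 - 8 = 36 - 16 ≡ 3; y = λ·(8 - 3) - 15 ≡ 15. → (3, 15)

(3, 15)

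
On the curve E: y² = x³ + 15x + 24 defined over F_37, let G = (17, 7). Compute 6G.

(25, 15)

Repeated addition: build up to 6G.
2G: tangent at (17, 7): λ = (3·17² + 15)/(2·7) ≡ 31/14. 14⁻¹ ≡ 8 (mod 37), so λ ≡ 31·8 ≡ 26.
  x = λ² - 17 - 17 = 676 - 34 ≡ 13; y = λ·(17 - 13) - 7 ≡ 23. → (13, 23)
3G: (13, 23) + (17, 7). λ = (7 - 23)/(17 - 13) ≡ 21/4 mod 37. 4⁻¹ ≡ 28 (mod 37), so λ ≡ 33.
  x = λ² - 13 - 17 = 1089 - 30 ≡ 23; y = λ·(13 - 23) - 23 ≡ 17. → (23, 17)
4G: (23, 17) + (17, 7). λ = (7 - 17)/(17 - 23) ≡ 27/31 mod 37. 31⁻¹ ≡ 6 (mod 37), so λ ≡ 14.
  x = λ² - 23 - 17 = 196 - 40 ≡ 8; y = λ·(23 - 8) - 17 ≡ 8. → (8, 8)
5G: (8, 8) + (17, 7). λ = (7 - 8)/(17 - 8) ≡ 36/9 mod 37. 9⁻¹ ≡ 33 (mod 37) since 9·33 = 297 ≡ 1, so λ ≡ 4.
  x = λ² - 8 - 17 = 16 - 25 ≡ 28; y = λ·(8 - 28) - 8 ≡ 23. → (28, 23)
6G: (28, 23) + (17, 7). λ = (7 - 23)/(17 - 28) ≡ 21/26 mod 37. 26⁻¹ ≡ 10 (mod 37) since 26·10 = 260 ≡ 1, so λ ≡ 25.
  x = λ² - 28 - 17 = 625 - 45 ≡ 25; y = λ·(28 - 25) - 23 ≡ 15. → (25, 15)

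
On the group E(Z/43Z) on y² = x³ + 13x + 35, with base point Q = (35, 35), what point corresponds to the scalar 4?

Repeated addition: build up to 4Q.
2Q: tangent at (35, 35): λ = (3·35² + 13)/(2·35) ≡ 33/27. 27⁻¹ ≡ 8 (mod 43) since 27·8 = 216 ≡ 1, so λ ≡ 33·8 ≡ 6.
  x = λ² - 35 - 35 = 36 - 70 ≡ 9; y = λ·(35 - 9) - 35 ≡ 35. → (9, 35)
3Q: (9, 35) + (35, 35). λ = (35 - 35)/(35 - 9) ≡ 0/26 mod 43. 26⁻¹ ≡ 5 (mod 43) since 26·5 = 130 ≡ 1, so λ ≡ 0.
  x = λ² - 9 - 35 = 0 - 44 ≡ 42; y = λ·(9 - 42) - 35 ≡ 8. → (42, 8)
4Q: (42, 8) + (35, 35). λ = (35 - 8)/(35 - 42) ≡ 27/36 mod 43. 36⁻¹ ≡ 6 (mod 43), so λ ≡ 33.
  x = λ² - 42 - 35 = 1089 - 77 ≡ 23; y = λ·(42 - 23) - 8 ≡ 17. → (23, 17)

(23, 17)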